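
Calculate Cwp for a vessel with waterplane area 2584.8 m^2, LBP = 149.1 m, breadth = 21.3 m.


Formula: Cwp = Aw / (L * B)
Step 1 — L * B = 149.1 * 21.3 = 3175.83 m^2
Step 2 — Cwp = 2584.8 / 3175.83 ≈ 0.81390 (5 s.f.)

0.81390


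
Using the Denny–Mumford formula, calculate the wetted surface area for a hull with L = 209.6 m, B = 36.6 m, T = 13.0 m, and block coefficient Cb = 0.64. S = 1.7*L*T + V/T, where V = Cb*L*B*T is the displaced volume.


Formula: S = 1.7*L*T + V/T with V = Cb*L*B*T, i.e. S = L * (1.7*T + Cb*B)
Step 1 — 1.7*T = 1.7 * 13.0 = 22.1 m
Step 2 — Cb*B = 0.64 * 36.6 = 23.424 m
Step 3 — 1.7*T + Cb*B = 22.1 + 23.424 = 45.524 m
Step 4 — S = 209.6 * 45.524 ≈ 9541.8 m^2 (5 s.f.)

9541.8 m^2


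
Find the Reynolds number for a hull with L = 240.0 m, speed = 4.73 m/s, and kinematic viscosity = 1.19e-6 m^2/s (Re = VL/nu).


Formula: Re = V * L / nu
Step 1 — V * L = 4.73 * 240.0 = 1135.2 m^2/s
Step 2 — Re = 1135.2 / 1.19e-6 = 9.54e+08

9.54e+08


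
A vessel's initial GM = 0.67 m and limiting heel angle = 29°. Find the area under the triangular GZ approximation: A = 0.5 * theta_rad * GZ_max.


Formula: GZ_max = GM * sin(theta); Area = 0.5 * theta_rad * GZ_max
Step 1 — GZ_max = 0.67 * sin(29°) = 0.67 * 0.48481 = 0.324823 m
Step 2 — theta_rad = 29 * pi/180 = 0.506145 rad
Step 3 — Area = 0.5 * 0.506145 * 0.324823 ≈ 0.082204 m·rad (5 s.f.)

0.082204 m·rad


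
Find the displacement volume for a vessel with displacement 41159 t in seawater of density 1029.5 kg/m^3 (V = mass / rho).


Formula: V = mass / rho
Step 1 — convert tonnes to kg: 41159 t * 1000 = 41159000 kg
Step 2 — V = 41159000 / 1029.5 ≈ 39980 m^3 (5 s.f.)

39980 m^3


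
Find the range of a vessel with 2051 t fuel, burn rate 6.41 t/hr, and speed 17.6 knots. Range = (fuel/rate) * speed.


Formula: endurance = fuel / rate; range = endurance * speed
Step 1 — endurance = 2051 / 6.41 = 319.9688 hours
Step 2 — range = 319.9688 * 17.6 ≈ 5631.5 nautical miles (5 s.f.)

5631.5 NM


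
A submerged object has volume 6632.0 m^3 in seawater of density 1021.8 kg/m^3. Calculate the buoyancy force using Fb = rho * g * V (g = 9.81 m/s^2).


Formula: Fb = rho * g * V
Substituting: Fb = 1021.8 * 9.81 * 6632.0
Intermediate: 1021.8 * 9.81 = 10023.858
Result: Fb = 10023.858 * 6632.0 ≈ 66478000 N (5 s.f.)

66478000 N


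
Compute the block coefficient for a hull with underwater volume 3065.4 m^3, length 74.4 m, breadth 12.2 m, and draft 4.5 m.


Formula: Cb = V / (L * B * T)
Step 1 — L * B * T = 74.4 * 12.2 * 4.5 = 4084.56 m^3
Step 2 — Cb = 3065.4 / 4084.56 ≈ 0.75048 (5 s.f.)

0.75048


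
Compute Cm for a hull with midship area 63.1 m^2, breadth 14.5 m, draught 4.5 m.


Formula: Cm = Am / (B * T)
Step 1 — B * T = 14.5 * 4.5 = 65.25 m^2
Step 2 — Cm = 63.1 / 65.25 ≈ 0.96705 (5 s.f.)

0.96705


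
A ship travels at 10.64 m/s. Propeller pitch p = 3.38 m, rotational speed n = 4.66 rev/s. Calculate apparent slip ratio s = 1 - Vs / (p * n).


Formula: s = 1 - Vs / (p * n)
Step 1 — p * n = 3.38 * 4.66 = 15.7508
Step 2 — Vs / (p*n) = 10.64 / 15.7508 = 0.675521 (6 d.p.)
Step 3 — s = 1 - 0.675521 = 0.324479

0.324479


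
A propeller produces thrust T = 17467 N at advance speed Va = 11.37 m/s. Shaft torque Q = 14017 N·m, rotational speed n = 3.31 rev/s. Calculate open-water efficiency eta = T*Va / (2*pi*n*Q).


Formula: eta = T * Va / (2 * pi * n * Q)
Step 1 — numerator = T * Va = 17467 * 11.37 = 198599.79
Step 2 — 2 * pi * n = 2 * pi * 3.31 = 20.797343
Step 3 — denominator = 20.797343 * 14017 = 291516.36
Step 4 — eta = 198599.79 / 291516.36 ≈ 0.68126 (5 s.f.)

0.68126


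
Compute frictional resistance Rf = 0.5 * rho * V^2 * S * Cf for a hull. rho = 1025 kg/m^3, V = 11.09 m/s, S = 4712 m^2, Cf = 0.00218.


Formula: Rf = 0.5 * rho * V^2 * S * Cf
Step 1 — V^2 = 11.09^2 = 122.9881
Step 2 — 0.5 * rho * V^2 = 0.5 * 1025 * 122.9881 = 63031.40125
Step 3 — Rf = 63031.40125 * 4712 * 0.00218 ≈ 647470 N (5 s.f.)

647470 N


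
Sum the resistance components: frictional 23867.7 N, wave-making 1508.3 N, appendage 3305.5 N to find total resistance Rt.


Formula: Rt = Rf + Rw + Ra
Substituting: Rt = 23867.7 + 1508.3 + 3305.5
Result: Rt = 28681.5 N

28681.5 N


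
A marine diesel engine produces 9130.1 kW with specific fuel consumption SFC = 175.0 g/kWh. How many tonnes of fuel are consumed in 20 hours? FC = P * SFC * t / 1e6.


Formula: FC (tonnes) = P * SFC * t / 1,000,000
Step 1 — P * SFC * t = 9130.1 * 175.0 * 20 = 31955350.0 g
Step 2 — FC (tonnes) = 31955350.0 / 1,000,000 ≈ 31.955 tonnes (5 s.f.)

31.955 tonnes


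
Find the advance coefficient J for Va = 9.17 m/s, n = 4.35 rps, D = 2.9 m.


Formula: J = Va / (n * D)
Step 1 — n * D = 4.35 * 2.9 = 12.615
Step 2 — J = 9.17 / 12.615 ≈ 0.72691 (5 s.f.)

0.72691


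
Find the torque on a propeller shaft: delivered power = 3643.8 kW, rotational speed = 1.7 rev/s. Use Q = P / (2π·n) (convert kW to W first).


Formula: Q = P_W / (2 * pi * n)
Step 1 — P_W = 3643.8 kW * 1000 = 3643800.0 W
Step 2 — 2 * pi * n = 2 * pi * 1.7 = 10.681415
Step 3 — Q = 3643800.0 / 10.681415 ≈ 341130 N·m (5 s.f.)

341130 N·m


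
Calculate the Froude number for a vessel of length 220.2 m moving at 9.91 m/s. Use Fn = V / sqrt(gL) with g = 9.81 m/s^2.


Formula: Fn = V / sqrt(g * L)
Step 1 — g * L = 9.81 * 220.2 = 2160.162
Step 2 — sqrt(g * L) = sqrt(2160.162) = 46.477543
Step 3 — Fn = 9.91 / 46.477543 ≈ 0.21322 (5 s.f.)

0.21322


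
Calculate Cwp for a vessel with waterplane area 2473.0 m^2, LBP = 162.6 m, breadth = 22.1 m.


Formula: Cwp = Aw / (L * B)
Step 1 — L * B = 162.6 * 22.1 = 3593.46 m^2
Step 2 — Cwp = 2473.0 / 3593.46 ≈ 0.68819 (5 s.f.)

0.68819


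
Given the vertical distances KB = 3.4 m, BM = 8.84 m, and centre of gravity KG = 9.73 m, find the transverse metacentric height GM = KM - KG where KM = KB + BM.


Formula: GM = KB + BM - KG
Step 1 — KM = KB + BM = 3.4 + 8.84 = 12.24 m
Step 2 — GM = KM - KG = 12.24 - 9.73 = 2.51 m

2.51 m


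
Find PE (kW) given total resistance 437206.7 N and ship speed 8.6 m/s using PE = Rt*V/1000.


Formula: PE = Rt * V / 1000 (kW)
Step 1 — PE (W) = 437206.7 * 8.6 = 3759977.62 W
Step 2 — PE (kW) = 3759977.62 / 1000 ≈ 3760.0 kW (5 s.f.)

3760.0 kW


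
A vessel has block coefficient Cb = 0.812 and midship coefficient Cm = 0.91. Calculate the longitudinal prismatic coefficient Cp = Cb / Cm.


Formula: Cp = Cb / Cm
Substituting: Cp = 0.812 / 0.91
Result: Cp ≈ 0.89231 (5 s.f.)

0.89231


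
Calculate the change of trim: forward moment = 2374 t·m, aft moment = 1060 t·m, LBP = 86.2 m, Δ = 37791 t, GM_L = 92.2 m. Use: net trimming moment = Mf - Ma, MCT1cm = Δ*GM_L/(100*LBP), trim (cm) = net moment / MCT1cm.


Formula: net trimming moment = Mf - Ma; MCT1cm = Δ*GM_L/(100*LBP); trim = net moment / MCT1cm
Step 1 — net trimming moment = 2374 - 1060 = 1314 t·m
Step 2 — MCT1cm = 37791 * 92.2 / (100 * 86.2) = 404.2146 t·m/cm
Step 3 — trim = 1314 / 404.2146 ≈ 3.2507 cm (5 s.f.)

3.2507 cm


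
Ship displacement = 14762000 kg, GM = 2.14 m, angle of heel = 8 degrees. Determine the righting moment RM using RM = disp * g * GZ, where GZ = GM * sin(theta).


Formula: GZ = GM * sin(theta); RM = disp * g * GZ
Step 1 — GZ = 2.14 * sin(8°) = 2.14 * 0.139173 = 0.29783 m
Step 2 — RM = 14762000 * 9.81 * 0.29783 ≈ 43130000 N·m (5 s.f.)

43130000 N·m


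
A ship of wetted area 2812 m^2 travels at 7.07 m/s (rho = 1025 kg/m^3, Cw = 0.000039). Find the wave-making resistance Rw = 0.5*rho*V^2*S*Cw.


Formula: Rw = 0.5 * rho * V^2 * S * Cw
Step 1 — V^2 = 7.07^2 = 49.9849
Step 2 — 0.5 * rho * V^2 = 0.5 * 1025 * 49.9849 = 25617.26125
Step 3 — Rw = 25617.26125 * 2812 * 0.000039 ≈ 2809.4 N (5 s.f.)

2809.4 N


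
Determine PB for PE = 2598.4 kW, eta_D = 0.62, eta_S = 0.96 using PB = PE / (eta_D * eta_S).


Formula: PB = PE / (eta_D * eta_S)
Step 1 — combined efficiency = eta_D * eta_S = 0.62 * 0.96 = 0.5952
Step 2 — PB = 2598.4 / 0.5952 ≈ 4365.6 kW (5 s.f.)

4365.6 kW


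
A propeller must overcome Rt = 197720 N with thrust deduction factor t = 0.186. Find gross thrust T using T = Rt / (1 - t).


Formula: T = Rt / (1 - t)
Step 1 — (1 - t) = 1 - 0.186 = 0.814
Step 2 — T = 197720 / 0.814 ≈ 242900 N (5 s.f.)

242900 N


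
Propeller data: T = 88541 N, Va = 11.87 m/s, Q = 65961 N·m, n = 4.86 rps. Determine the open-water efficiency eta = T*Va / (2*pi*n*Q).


Formula: eta = T * Va / (2 * pi * n * Q)
Step 1 — numerator = T * Va = 88541 * 11.87 = 1050981.67
Step 2 — 2 * pi * n = 2 * pi * 4.86 = 30.536281
Step 3 — denominator = 30.536281 * 65961 = 2014203.63
Step 4 — eta = 1050981.67 / 2014203.63 ≈ 0.52179 (5 s.f.)

0.52179


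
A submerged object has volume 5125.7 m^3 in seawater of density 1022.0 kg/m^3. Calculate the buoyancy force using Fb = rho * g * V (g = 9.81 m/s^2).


Formula: Fb = rho * g * V
Substituting: Fb = 1022.0 * 9.81 * 5125.7
Intermediate: 1022.0 * 9.81 = 10025.82
Result: Fb = 10025.82 * 5125.7 ≈ 51389000 N (5 s.f.)

51389000 N


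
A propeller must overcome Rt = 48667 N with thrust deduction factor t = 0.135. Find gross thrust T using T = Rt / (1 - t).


Formula: T = Rt / (1 - t)
Step 1 — (1 - t) = 1 - 0.135 = 0.865
Step 2 — T = 48667 / 0.865 ≈ 56262 N (5 s.f.)

56262 N


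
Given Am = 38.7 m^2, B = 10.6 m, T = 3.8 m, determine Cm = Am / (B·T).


Formula: Cm = Am / (B * T)
Step 1 — B * T = 10.6 * 3.8 = 40.28 m^2
Step 2 — Cm = 38.7 / 40.28 ≈ 0.96077 (5 s.f.)

0.96077


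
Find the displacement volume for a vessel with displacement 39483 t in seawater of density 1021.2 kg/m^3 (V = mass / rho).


Formula: V = mass / rho
Step 1 — convert tonnes to kg: 39483 t * 1000 = 39483000 kg
Step 2 — V = 39483000 / 1021.2 ≈ 38663 m^3 (5 s.f.)

38663 m^3


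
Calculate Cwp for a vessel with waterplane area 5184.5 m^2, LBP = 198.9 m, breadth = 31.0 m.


Formula: Cwp = Aw / (L * B)
Step 1 — L * B = 198.9 * 31.0 = 6165.9 m^2
Step 2 — Cwp = 5184.5 / 6165.9 ≈ 0.84083 (5 s.f.)

0.84083


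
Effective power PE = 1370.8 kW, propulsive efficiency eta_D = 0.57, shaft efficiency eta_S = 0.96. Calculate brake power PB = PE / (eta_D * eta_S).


Formula: PB = PE / (eta_D * eta_S)
Step 1 — combined efficiency = eta_D * eta_S = 0.57 * 0.96 = 0.5472
Step 2 — PB = 1370.8 / 0.5472 ≈ 2505.1 kW (5 s.f.)

2505.1 kW


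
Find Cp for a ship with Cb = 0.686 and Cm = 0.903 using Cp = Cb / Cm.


Formula: Cp = Cb / Cm
Substituting: Cp = 0.686 / 0.903
Result: Cp ≈ 0.75969 (5 s.f.)

0.75969


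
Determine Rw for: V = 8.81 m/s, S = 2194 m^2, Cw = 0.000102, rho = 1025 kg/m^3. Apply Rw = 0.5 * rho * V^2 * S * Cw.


Formula: Rw = 0.5 * rho * V^2 * S * Cw
Step 1 — V^2 = 8.81^2 = 77.6161
Step 2 — 0.5 * rho * V^2 = 0.5 * 1025 * 77.6161 = 39778.25125
Step 3 — Rw = 39778.25125 * 2194 * 0.000102 ≈ 8901.9 N (5 s.f.)

8901.9 N


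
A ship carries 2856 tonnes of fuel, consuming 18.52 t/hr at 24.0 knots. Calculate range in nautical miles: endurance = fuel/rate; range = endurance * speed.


Formula: endurance = fuel / rate; range = endurance * speed
Step 1 — endurance = 2856 / 18.52 = 154.2117 hours
Step 2 — range = 154.2117 * 24.0 ≈ 3701.1 nautical miles (5 s.f.)

3701.1 NM


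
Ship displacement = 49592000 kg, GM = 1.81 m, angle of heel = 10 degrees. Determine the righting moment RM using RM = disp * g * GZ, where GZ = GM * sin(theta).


Formula: GZ = GM * sin(theta); RM = disp * g * GZ
Step 1 — GZ = 1.81 * sin(10°) = 1.81 * 0.173648 = 0.314303 m
Step 2 — RM = 49592000 * 9.81 * 0.314303 ≈ 152910000 N·m (5 s.f.)

152910000 N·m


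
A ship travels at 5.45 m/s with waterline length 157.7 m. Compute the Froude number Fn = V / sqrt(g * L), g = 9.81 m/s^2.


Formula: Fn = V / sqrt(g * L)
Step 1 — g * L = 9.81 * 157.7 = 1547.037
Step 2 — sqrt(g * L) = sqrt(1547.037) = 39.332391
Step 3 — Fn = 5.45 / 39.332391 ≈ 0.13856 (5 s.f.)

0.13856


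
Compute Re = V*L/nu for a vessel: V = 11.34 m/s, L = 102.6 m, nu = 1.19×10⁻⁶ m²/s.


Formula: Re = V * L / nu
Step 1 — V * L = 11.34 * 102.6 = 1163.484 m^2/s
Step 2 — Re = 1163.484 / 1.19e-6 = 9.78e+08

9.78e+08


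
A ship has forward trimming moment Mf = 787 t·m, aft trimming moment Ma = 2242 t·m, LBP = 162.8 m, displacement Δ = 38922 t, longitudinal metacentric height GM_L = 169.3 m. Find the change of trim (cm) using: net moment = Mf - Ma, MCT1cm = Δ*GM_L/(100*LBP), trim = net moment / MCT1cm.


Formula: net trimming moment = Mf - Ma; MCT1cm = Δ*GM_L/(100*LBP); trim = net moment / MCT1cm
Step 1 — net trimming moment = 787 - 2242 = -1455 t·m
Step 2 — MCT1cm = 38922 * 169.3 / (100 * 162.8) = 404.7601 t·m/cm
Step 3 — trim = -1455 / 404.7601 ≈ -3.5947 cm (5 s.f.)

-3.5947 cm


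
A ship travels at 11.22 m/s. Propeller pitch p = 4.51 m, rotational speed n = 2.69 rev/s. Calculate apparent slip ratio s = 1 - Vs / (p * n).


Formula: s = 1 - Vs / (p * n)
Step 1 — p * n = 4.51 * 2.69 = 12.1319
Step 2 — Vs / (p*n) = 11.22 / 12.1319 = 0.924835 (6 d.p.)
Step 3 — s = 1 - 0.924835 = 0.075165

0.075165


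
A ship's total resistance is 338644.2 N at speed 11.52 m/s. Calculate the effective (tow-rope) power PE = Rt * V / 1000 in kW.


Formula: PE = Rt * V / 1000 (kW)
Step 1 — PE (W) = 338644.2 * 11.52 = 3901181.184 W
Step 2 — PE (kW) = 3901181.184 / 1000 ≈ 3901.2 kW (5 s.f.)

3901.2 kW


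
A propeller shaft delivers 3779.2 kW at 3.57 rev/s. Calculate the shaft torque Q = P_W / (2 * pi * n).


Formula: Q = P_W / (2 * pi * n)
Step 1 — P_W = 3779.2 kW * 1000 = 3779200.0 W
Step 2 — 2 * pi * n = 2 * pi * 3.57 = 22.430972
Step 3 — Q = 3779200.0 / 22.430972 ≈ 168480 N·m (5 s.f.)

168480 N·m


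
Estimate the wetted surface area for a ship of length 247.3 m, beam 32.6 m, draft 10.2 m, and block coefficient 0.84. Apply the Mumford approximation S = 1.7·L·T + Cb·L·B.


Formula: S = 1.7*L*T + V/T with V = Cb*L*B*T, i.e. S = L * (1.7*T + Cb*B)
Step 1 — 1.7*T = 1.7 * 10.2 = 17.34 m
Step 2 — Cb*B = 0.84 * 32.6 = 27.384 m
Step 3 — 1.7*T + Cb*B = 17.34 + 27.384 = 44.724 m
Step 4 — S = 247.3 * 44.724 ≈ 11060 m^2 (5 s.f.)

11060 m^2


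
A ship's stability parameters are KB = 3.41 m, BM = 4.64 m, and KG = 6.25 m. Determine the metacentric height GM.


Formula: GM = KB + BM - KG
Step 1 — KM = KB + BM = 3.41 + 4.64 = 8.05 m
Step 2 — GM = KM - KG = 8.05 - 6.25 = 1.8 m

1.8 m


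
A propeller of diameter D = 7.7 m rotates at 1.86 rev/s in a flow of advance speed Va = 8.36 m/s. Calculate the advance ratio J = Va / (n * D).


Formula: J = Va / (n * D)
Step 1 — n * D = 1.86 * 7.7 = 14.322
Step 2 — J = 8.36 / 14.322 ≈ 0.58372 (5 s.f.)

0.58372


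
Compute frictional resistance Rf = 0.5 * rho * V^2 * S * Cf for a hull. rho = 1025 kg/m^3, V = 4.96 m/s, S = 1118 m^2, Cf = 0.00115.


Formula: Rf = 0.5 * rho * V^2 * S * Cf
Step 1 — V^2 = 4.96^2 = 24.6016
Step 2 — 0.5 * rho * V^2 = 0.5 * 1025 * 24.6016 = 12608.32
Step 3 — Rf = 12608.32 * 1118 * 0.00115 ≈ 16211 N (5 s.f.)

16211 N


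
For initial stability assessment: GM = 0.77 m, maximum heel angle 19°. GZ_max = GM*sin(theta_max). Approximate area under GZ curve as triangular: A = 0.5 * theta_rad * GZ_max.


Formula: GZ_max = GM * sin(theta); Area = 0.5 * theta_rad * GZ_max
Step 1 — GZ_max = 0.77 * sin(19°) = 0.77 * 0.325568 = 0.250687 m
Step 2 — theta_rad = 19 * pi/180 = 0.331613 rad
Step 3 — Area = 0.5 * 0.331613 * 0.250687 ≈ 0.041566 m·rad (5 s.f.)

0.041566 m·rad


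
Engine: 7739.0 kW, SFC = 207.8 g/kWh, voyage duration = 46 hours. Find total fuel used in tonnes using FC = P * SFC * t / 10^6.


Formula: FC (tonnes) = P * SFC * t / 1,000,000
Step 1 — P * SFC * t = 7739.0 * 207.8 * 46 = 73975553.2 g
Step 2 — FC (tonnes) = 73975553.2 / 1,000,000 ≈ 73.976 tonnes (5 s.f.)

73.976 tonnes


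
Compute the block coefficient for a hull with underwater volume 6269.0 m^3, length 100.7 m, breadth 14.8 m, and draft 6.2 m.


Formula: Cb = V / (L * B * T)
Step 1 — L * B * T = 100.7 * 14.8 * 6.2 = 9240.232 m^3
Step 2 — Cb = 6269.0 / 9240.232 ≈ 0.67845 (5 s.f.)

0.67845


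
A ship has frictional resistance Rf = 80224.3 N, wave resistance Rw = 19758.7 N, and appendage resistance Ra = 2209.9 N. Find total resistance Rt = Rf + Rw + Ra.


Formula: Rt = Rf + Rw + Ra
Substituting: Rt = 80224.3 + 19758.7 + 2209.9
Result: Rt = 102192.9 N

102192.9 N


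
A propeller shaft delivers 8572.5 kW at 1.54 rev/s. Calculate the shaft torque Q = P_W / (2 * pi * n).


Formula: Q = P_W / (2 * pi * n)
Step 1 — P_W = 8572.5 kW * 1000 = 8572500.0 W
Step 2 — 2 * pi * n = 2 * pi * 1.54 = 9.676105
Step 3 — Q = 8572500.0 / 9.676105 ≈ 885950 N·m (5 s.f.)

885950 N·m


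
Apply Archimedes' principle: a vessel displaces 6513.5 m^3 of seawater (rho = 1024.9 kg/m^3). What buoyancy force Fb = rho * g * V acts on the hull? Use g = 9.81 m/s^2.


Formula: Fb = rho * g * V
Substituting: Fb = 1024.9 * 9.81 * 6513.5
Intermediate: 1024.9 * 9.81 = 10054.269
Result: Fb = 10054.269 * 6513.5 ≈ 65488000 N (5 s.f.)

65488000 N


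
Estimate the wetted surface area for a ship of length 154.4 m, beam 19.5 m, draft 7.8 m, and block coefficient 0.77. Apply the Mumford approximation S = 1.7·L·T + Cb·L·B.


Formula: S = 1.7*L*T + V/T with V = Cb*L*B*T, i.e. S = L * (1.7*T + Cb*B)
Step 1 — 1.7*T = 1.7 * 7.8 = 13.26 m
Step 2 — Cb*B = 0.77 * 19.5 = 15.015 m
Step 3 — 1.7*T + Cb*B = 13.26 + 15.015 = 28.275 m
Step 4 — S = 154.4 * 28.275 ≈ 4365.7 m^2 (5 s.f.)

4365.7 m^2


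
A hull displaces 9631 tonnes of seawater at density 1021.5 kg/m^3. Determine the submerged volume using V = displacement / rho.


Formula: V = mass / rho
Step 1 — convert tonnes to kg: 9631 t * 1000 = 9631000 kg
Step 2 — V = 9631000 / 1021.5 ≈ 9428.3 m^3 (5 s.f.)

9428.3 m^3


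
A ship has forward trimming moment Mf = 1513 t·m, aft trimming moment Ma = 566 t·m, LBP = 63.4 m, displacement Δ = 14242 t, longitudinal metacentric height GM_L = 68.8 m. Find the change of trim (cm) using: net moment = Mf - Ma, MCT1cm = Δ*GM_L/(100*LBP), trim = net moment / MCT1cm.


Formula: net trimming moment = Mf - Ma; MCT1cm = Δ*GM_L/(100*LBP); trim = net moment / MCT1cm
Step 1 — net trimming moment = 1513 - 566 = 947 t·m
Step 2 — MCT1cm = 14242 * 68.8 / (100 * 63.4) = 154.5504 t·m/cm
Step 3 — trim = 947 / 154.5504 ≈ 6.1275 cm (5 s.f.)

6.1275 cm


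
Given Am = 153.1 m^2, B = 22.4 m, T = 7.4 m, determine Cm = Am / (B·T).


Formula: Cm = Am / (B * T)
Step 1 — B * T = 22.4 * 7.4 = 165.76 m^2
Step 2 — Cm = 153.1 / 165.76 ≈ 0.92362 (5 s.f.)

0.92362


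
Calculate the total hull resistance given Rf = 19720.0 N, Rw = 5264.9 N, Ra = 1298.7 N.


Formula: Rt = Rf + Rw + Ra
Substituting: Rt = 19720.0 + 5264.9 + 1298.7
Result: Rt = 26283.6 N

26283.6 N


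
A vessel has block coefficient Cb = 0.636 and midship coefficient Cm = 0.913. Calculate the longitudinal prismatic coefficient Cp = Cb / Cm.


Formula: Cp = Cb / Cm
Substituting: Cp = 0.636 / 0.913
Result: Cp ≈ 0.69660 (5 s.f.)

0.69660


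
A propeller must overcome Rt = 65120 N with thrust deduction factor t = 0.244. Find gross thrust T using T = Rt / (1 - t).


Formula: T = Rt / (1 - t)
Step 1 — (1 - t) = 1 - 0.244 = 0.756
Step 2 — T = 65120 / 0.756 ≈ 86138 N (5 s.f.)

86138 N


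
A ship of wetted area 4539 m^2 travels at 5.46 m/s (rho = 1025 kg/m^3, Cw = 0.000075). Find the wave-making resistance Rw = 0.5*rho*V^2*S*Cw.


Formula: Rw = 0.5 * rho * V^2 * S * Cw
Step 1 — V^2 = 5.46^2 = 29.8116
Step 2 — 0.5 * rho * V^2 = 0.5 * 1025 * 29.8116 = 15278.445
Step 3 — Rw = 15278.445 * 4539 * 0.000075 ≈ 5201.2 N (5 s.f.)

5201.2 N


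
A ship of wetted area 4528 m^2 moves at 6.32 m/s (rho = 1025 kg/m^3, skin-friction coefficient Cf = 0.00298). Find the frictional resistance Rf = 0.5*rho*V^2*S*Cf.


Formula: Rf = 0.5 * rho * V^2 * S * Cf
Step 1 — V^2 = 6.32^2 = 39.9424
Step 2 — 0.5 * rho * V^2 = 0.5 * 1025 * 39.9424 = 20470.48
Step 3 — Rf = 20470.48 * 4528 * 0.00298 ≈ 276220 N (5 s.f.)

276220 N


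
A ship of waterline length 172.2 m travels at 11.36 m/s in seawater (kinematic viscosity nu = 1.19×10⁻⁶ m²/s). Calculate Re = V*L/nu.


Formula: Re = V * L / nu
Step 1 — V * L = 11.36 * 172.2 = 1956.192 m^2/s
Step 2 — Re = 1956.192 / 1.19e-6 = 1.64e+09

1.64e+09


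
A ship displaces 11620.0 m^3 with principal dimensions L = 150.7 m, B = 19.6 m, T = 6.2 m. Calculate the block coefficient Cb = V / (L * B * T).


Formula: Cb = V / (L * B * T)
Step 1 — L * B * T = 150.7 * 19.6 * 6.2 = 18313.064 m^3
Step 2 — Cb = 11620.0 / 18313.064 ≈ 0.63452 (5 s.f.)

0.63452


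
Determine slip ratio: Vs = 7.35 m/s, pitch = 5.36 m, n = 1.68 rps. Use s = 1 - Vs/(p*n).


Formula: s = 1 - Vs / (p * n)
Step 1 — p * n = 5.36 * 1.68 = 9.0048
Step 2 — Vs / (p*n) = 7.35 / 9.0048 = 0.816231 (6 d.p.)
Step 3 — s = 1 - 0.816231 = 0.183769

0.183769


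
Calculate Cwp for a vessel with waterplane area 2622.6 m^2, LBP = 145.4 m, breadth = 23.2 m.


Formula: Cwp = Aw / (L * B)
Step 1 — L * B = 145.4 * 23.2 = 3373.28 m^2
Step 2 — Cwp = 2622.6 / 3373.28 ≈ 0.77746 (5 s.f.)

0.77746


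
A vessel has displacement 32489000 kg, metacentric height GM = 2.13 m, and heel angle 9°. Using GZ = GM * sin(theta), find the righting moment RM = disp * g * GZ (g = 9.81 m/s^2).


Formula: GZ = GM * sin(theta); RM = disp * g * GZ
Step 1 — GZ = 2.13 * sin(9°) = 2.13 * 0.156434 = 0.333204 m
Step 2 — RM = 32489000 * 9.81 * 0.333204 ≈ 106200000 N·m (5 s.f.)

106200000 N·m


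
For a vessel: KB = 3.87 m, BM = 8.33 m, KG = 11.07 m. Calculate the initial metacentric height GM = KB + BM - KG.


Formula: GM = KB + BM - KG
Step 1 — KM = KB + BM = 3.87 + 8.33 = 12.2 m
Step 2 — GM = KM - KG = 12.2 - 11.07 = 1.13 m

1.13 m


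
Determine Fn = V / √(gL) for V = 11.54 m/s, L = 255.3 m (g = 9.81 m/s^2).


Formula: Fn = V / sqrt(g * L)
Step 1 — g * L = 9.81 * 255.3 = 2504.493
Step 2 — sqrt(g * L) = sqrt(2504.493) = 50.04491
Step 3 — Fn = 11.54 / 50.04491 ≈ 0.23059 (5 s.f.)

0.23059


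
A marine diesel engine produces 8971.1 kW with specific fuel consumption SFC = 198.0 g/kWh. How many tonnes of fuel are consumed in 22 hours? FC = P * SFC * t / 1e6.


Formula: FC (tonnes) = P * SFC * t / 1,000,000
Step 1 — P * SFC * t = 8971.1 * 198.0 * 22 = 39078111.6 g
Step 2 — FC (tonnes) = 39078111.6 / 1,000,000 ≈ 39.078 tonnes (5 s.f.)

39.078 tonnes


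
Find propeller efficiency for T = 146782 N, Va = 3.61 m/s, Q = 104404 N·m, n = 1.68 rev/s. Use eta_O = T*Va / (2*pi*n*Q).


Formula: eta = T * Va / (2 * pi * n * Q)
Step 1 — numerator = T * Va = 146782 * 3.61 = 529883.02
Step 2 — 2 * pi * n = 2 * pi * 1.68 = 10.555751
Step 3 — denominator = 10.555751 * 104404 = 1102062.63
Step 4 — eta = 529883.02 / 1102062.63 ≈ 0.48081 (5 s.f.)

0.48081


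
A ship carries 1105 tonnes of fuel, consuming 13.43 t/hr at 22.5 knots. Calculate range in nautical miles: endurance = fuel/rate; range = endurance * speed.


Formula: endurance = fuel / rate; range = endurance * speed
Step 1 — endurance = 1105 / 13.43 = 82.2785 hours
Step 2 — range = 82.2785 * 22.5 ≈ 1851.3 nautical miles (5 s.f.)

1851.3 NM


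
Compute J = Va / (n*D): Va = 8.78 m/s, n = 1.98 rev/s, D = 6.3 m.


Formula: J = Va / (n * D)
Step 1 — n * D = 1.98 * 6.3 = 12.474
Step 2 — J = 8.78 / 12.474 ≈ 0.70386 (5 s.f.)

0.70386


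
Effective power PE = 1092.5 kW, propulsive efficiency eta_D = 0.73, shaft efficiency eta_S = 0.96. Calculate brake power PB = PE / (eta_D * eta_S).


Formula: PB = PE / (eta_D * eta_S)
Step 1 — combined efficiency = eta_D * eta_S = 0.73 * 0.96 = 0.7008
Step 2 — PB = 1092.5 / 0.7008 ≈ 1558.9 kW (5 s.f.)

1558.9 kW


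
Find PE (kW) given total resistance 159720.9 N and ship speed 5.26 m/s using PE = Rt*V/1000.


Formula: PE = Rt * V / 1000 (kW)
Step 1 — PE (W) = 159720.9 * 5.26 = 840131.934 W
Step 2 — PE (kW) = 840131.934 / 1000 ≈ 840.13 kW (5 s.f.)

840.13 kW


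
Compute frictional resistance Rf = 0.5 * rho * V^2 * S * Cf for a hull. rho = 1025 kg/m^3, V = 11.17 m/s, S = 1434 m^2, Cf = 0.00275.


Formula: Rf = 0.5 * rho * V^2 * S * Cf
Step 1 — V^2 = 11.17^2 = 124.7689
Step 2 — 0.5 * rho * V^2 = 0.5 * 1025 * 124.7689 = 63944.06125
Step 3 — Rf = 63944.06125 * 1434 * 0.00275 ≈ 252160 N (5 s.f.)

252160 N


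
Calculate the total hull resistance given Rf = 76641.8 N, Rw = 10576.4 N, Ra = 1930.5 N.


Formula: Rt = Rf + Rw + Ra
Substituting: Rt = 76641.8 + 10576.4 + 1930.5
Result: Rt = 89148.7 N

89148.7 N


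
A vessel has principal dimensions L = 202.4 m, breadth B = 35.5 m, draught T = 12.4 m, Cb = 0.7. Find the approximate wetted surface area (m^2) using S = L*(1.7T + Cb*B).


Formula: S = 1.7*L*T + V/T with V = Cb*L*B*T, i.e. S = L * (1.7*T + Cb*B)
Step 1 — 1.7*T = 1.7 * 12.4 = 21.08 m
Step 2 — Cb*B = 0.7 * 35.5 = 24.85 m
Step 3 — 1.7*T + Cb*B = 21.08 + 24.85 = 45.93 m
Step 4 — S = 202.4 * 45.93 ≈ 9296.2 m^2 (5 s.f.)

9296.2 m^2


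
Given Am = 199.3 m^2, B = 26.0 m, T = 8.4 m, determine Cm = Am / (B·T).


Formula: Cm = Am / (B * T)
Step 1 — B * T = 26.0 * 8.4 = 218.4 m^2
Step 2 — Cm = 199.3 / 218.4 ≈ 0.91255 (5 s.f.)

0.91255


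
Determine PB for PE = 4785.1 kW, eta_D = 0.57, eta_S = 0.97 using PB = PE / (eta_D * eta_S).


Formula: PB = PE / (eta_D * eta_S)
Step 1 — combined efficiency = eta_D * eta_S = 0.57 * 0.97 = 0.5529
Step 2 — PB = 4785.1 / 0.5529 ≈ 8654.5 kW (5 s.f.)

8654.5 kW


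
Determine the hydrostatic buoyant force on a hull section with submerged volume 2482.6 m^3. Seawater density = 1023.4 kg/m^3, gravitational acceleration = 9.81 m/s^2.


Formula: Fb = rho * g * V
Substituting: Fb = 1023.4 * 9.81 * 2482.6
Intermediate: 1023.4 * 9.81 = 10039.554
Result: Fb = 10039.554 * 2482.6 ≈ 24924000 N (5 s.f.)

24924000 N


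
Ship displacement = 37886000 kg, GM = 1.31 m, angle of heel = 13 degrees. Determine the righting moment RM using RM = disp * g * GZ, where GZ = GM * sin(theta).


Formula: GZ = GM * sin(theta); RM = disp * g * GZ
Step 1 — GZ = 1.31 * sin(13°) = 1.31 * 0.224951 = 0.294686 m
Step 2 — RM = 37886000 * 9.81 * 0.294686 ≈ 109520000 N·m (5 s.f.)

109520000 N·m


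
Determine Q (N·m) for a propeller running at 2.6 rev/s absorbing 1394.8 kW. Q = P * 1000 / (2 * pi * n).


Formula: Q = P_W / (2 * pi * n)
Step 1 — P_W = 1394.8 kW * 1000 = 1394800.0 W
Step 2 — 2 * pi * n = 2 * pi * 2.6 = 16.336282
Step 3 — Q = 1394800.0 / 16.336282 ≈ 85381 N·m (5 s.f.)

85381 N·m


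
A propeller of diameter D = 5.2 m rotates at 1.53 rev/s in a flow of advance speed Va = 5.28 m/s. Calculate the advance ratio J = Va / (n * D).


Formula: J = Va / (n * D)
Step 1 — n * D = 1.53 * 5.2 = 7.956
Step 2 — J = 5.28 / 7.956 ≈ 0.66365 (5 s.f.)

0.66365


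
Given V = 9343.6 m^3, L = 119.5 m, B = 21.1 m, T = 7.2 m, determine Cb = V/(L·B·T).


Formula: Cb = V / (L * B * T)
Step 1 — L * B * T = 119.5 * 21.1 * 7.2 = 18154.44 m^3
Step 2 — Cb = 9343.6 / 18154.44 ≈ 0.51467 (5 s.f.)

0.51467


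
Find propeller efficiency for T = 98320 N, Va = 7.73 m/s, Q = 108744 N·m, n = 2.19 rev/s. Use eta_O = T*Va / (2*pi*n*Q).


Formula: eta = T * Va / (2 * pi * n * Q)
Step 1 — numerator = T * Va = 98320 * 7.73 = 760013.6
Step 2 — 2 * pi * n = 2 * pi * 2.19 = 13.760176
Step 3 — denominator = 13.760176 * 108744 = 1496336.58
Step 4 — eta = 760013.6 / 1496336.58 ≈ 0.50792 (5 s.f.)

0.50792


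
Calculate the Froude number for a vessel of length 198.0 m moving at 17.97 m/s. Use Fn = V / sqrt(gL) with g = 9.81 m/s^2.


Formula: Fn = V / sqrt(g * L)
Step 1 — g * L = 9.81 * 198.0 = 1942.38
Step 2 — sqrt(g * L) = sqrt(1942.38) = 44.07244
Step 3 — Fn = 17.97 / 44.07244 ≈ 0.40774 (5 s.f.)

0.40774


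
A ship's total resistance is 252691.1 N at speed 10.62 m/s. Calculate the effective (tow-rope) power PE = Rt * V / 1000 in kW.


Formula: PE = Rt * V / 1000 (kW)
Step 1 — PE (W) = 252691.1 * 10.62 = 2683579.482 W
Step 2 — PE (kW) = 2683579.482 / 1000 ≈ 2683.6 kW (5 s.f.)

2683.6 kW


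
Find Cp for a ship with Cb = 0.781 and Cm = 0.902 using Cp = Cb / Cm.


Formula: Cp = Cb / Cm
Substituting: Cp = 0.781 / 0.902
Result: Cp ≈ 0.86585 (5 s.f.)

0.86585


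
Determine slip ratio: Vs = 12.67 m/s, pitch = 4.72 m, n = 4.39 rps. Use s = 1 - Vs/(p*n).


Formula: s = 1 - Vs / (p * n)
Step 1 — p * n = 4.72 * 4.39 = 20.7208
Step 2 — Vs / (p*n) = 12.67 / 20.7208 = 0.611463 (6 d.p.)
Step 3 — s = 1 - 0.611463 = 0.388537

0.388537


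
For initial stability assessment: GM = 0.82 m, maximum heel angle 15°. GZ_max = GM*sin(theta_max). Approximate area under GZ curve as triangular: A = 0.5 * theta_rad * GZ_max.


Formula: GZ_max = GM * sin(theta); Area = 0.5 * theta_rad * GZ_max
Step 1 — GZ_max = 0.82 * sin(15°) = 0.82 * 0.258819 = 0.212232 m
Step 2 — theta_rad = 15 * pi/180 = 0.261799 rad
Step 3 — Area = 0.5 * 0.261799 * 0.212232 ≈ 0.027781 m·rad (5 s.f.)

0.027781 m·rad


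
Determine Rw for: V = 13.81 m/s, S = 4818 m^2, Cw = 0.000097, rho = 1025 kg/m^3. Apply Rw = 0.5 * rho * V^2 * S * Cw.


Formula: Rw = 0.5 * rho * V^2 * S * Cw
Step 1 — V^2 = 13.81^2 = 190.7161
Step 2 — 0.5 * rho * V^2 = 0.5 * 1025 * 190.7161 = 97742.00125
Step 3 — Rw = 97742.00125 * 4818 * 0.000097 ≈ 45679 N (5 s.f.)

45679 N


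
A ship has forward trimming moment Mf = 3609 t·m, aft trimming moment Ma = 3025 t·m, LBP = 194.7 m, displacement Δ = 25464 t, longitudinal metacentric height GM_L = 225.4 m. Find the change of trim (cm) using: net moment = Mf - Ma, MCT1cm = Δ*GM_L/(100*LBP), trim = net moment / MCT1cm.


Formula: net trimming moment = Mf - Ma; MCT1cm = Δ*GM_L/(100*LBP); trim = net moment / MCT1cm
Step 1 — net trimming moment = 3609 - 3025 = 584 t·m
Step 2 — MCT1cm = 25464 * 225.4 / (100 * 194.7) = 294.7912 t·m/cm
Step 3 — trim = 584 / 294.7912 ≈ 1.9811 cm (5 s.f.)

1.9811 cm


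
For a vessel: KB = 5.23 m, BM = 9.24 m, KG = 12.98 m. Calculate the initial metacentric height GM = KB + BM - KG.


Formula: GM = KB + BM - KG
Step 1 — KM = KB + BM = 5.23 + 9.24 = 14.47 m
Step 2 — GM = KM - KG = 14.47 - 12.98 = 1.49 m

1.49 m


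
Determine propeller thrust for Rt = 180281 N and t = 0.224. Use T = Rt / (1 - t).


Formula: T = Rt / (1 - t)
Step 1 — (1 - t) = 1 - 0.224 = 0.776
Step 2 — T = 180281 / 0.776 ≈ 232320 N (5 s.f.)

232320 N


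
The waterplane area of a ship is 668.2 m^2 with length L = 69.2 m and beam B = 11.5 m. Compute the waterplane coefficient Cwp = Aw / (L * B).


Formula: Cwp = Aw / (L * B)
Step 1 — L * B = 69.2 * 11.5 = 795.8 m^2
Step 2 — Cwp = 668.2 / 795.8 ≈ 0.83966 (5 s.f.)

0.83966


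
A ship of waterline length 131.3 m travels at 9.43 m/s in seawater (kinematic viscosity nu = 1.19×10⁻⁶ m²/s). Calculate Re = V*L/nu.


Formula: Re = V * L / nu
Step 1 — V * L = 9.43 * 131.3 = 1238.159 m^2/s
Step 2 — Re = 1238.159 / 1.19e-6 = 1.04e+09

1.04e+09


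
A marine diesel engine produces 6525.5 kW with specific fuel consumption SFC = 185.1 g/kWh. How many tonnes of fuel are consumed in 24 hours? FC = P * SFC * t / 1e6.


Formula: FC (tonnes) = P * SFC * t / 1,000,000
Step 1 — P * SFC * t = 6525.5 * 185.1 * 24 = 28988881.2 g
Step 2 — FC (tonnes) = 28988881.2 / 1,000,000 ≈ 28.989 tonnes (5 s.f.)

28.989 tonnes


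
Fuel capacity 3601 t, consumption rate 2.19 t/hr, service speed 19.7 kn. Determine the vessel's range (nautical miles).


Formula: endurance = fuel / rate; range = endurance * speed
Step 1 — endurance = 3601 / 2.19 = 1644.2922 hours
Step 2 — range = 1644.2922 * 19.7 ≈ 32393 nautical miles (5 s.f.)

32393 NM


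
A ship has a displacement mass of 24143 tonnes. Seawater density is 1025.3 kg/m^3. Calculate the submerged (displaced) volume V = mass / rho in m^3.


Formula: V = mass / rho
Step 1 — convert tonnes to kg: 24143 t * 1000 = 24143000 kg
Step 2 — V = 24143000 / 1025.3 ≈ 23547 m^3 (5 s.f.)

23547 m^3


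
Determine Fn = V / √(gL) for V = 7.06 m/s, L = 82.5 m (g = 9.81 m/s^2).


Formula: Fn = V / sqrt(g * L)
Step 1 — g * L = 9.81 * 82.5 = 809.325
Step 2 — sqrt(g * L) = sqrt(809.325) = 28.448638
Step 3 — Fn = 7.06 / 28.448638 ≈ 0.24817 (5 s.f.)

0.24817


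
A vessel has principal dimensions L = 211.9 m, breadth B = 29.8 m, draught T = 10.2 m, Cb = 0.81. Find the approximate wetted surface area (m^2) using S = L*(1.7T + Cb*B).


Formula: S = 1.7*L*T + V/T with V = Cb*L*B*T, i.e. S = L * (1.7*T + Cb*B)
Step 1 — 1.7*T = 1.7 * 10.2 = 17.34 m
Step 2 — Cb*B = 0.81 * 29.8 = 24.138 m
Step 3 — 1.7*T + Cb*B = 17.34 + 24.138 = 41.478 m
Step 4 — S = 211.9 * 41.478 ≈ 8789.2 m^2 (5 s.f.)

8789.2 m^2


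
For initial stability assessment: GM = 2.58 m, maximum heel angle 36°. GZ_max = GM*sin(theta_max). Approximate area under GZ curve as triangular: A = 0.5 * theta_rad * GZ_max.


Formula: GZ_max = GM * sin(theta); Area = 0.5 * theta_rad * GZ_max
Step 1 — GZ_max = 2.58 * sin(36°) = 2.58 * 0.587785 = 1.516485 m
Step 2 — theta_rad = 36 * pi/180 = 0.628319 rad
Step 3 — Area = 0.5 * 0.628319 * 1.516485 ≈ 0.47642 m·rad (5 s.f.)

0.47642 m·rad


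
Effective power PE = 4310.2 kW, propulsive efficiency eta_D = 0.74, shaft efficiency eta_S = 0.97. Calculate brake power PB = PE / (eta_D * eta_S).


Formula: PB = PE / (eta_D * eta_S)
Step 1 — combined efficiency = eta_D * eta_S = 0.74 * 0.97 = 0.7178
Step 2 — PB = 4310.2 / 0.7178 ≈ 6004.7 kW (5 s.f.)

6004.7 kW


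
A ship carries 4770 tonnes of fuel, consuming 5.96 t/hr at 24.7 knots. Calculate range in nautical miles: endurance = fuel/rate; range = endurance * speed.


Formula: endurance = fuel / rate; range = endurance * speed
Step 1 — endurance = 4770 / 5.96 = 800.3356 hours
Step 2 — range = 800.3356 * 24.7 ≈ 19768 nautical miles (5 s.f.)

19768 NM


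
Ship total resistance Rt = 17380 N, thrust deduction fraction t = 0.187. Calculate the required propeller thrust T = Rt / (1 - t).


Formula: T = Rt / (1 - t)
Step 1 — (1 - t) = 1 - 0.187 = 0.813
Step 2 — T = 17380 / 0.813 ≈ 21378 N (5 s.f.)

21378 N


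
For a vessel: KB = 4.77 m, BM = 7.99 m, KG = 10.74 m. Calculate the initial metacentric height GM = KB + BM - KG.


Formula: GM = KB + BM - KG
Step 1 — KM = KB + BM = 4.77 + 7.99 = 12.76 m
Step 2 — GM = KM - KG = 12.76 - 10.74 = 2.02 m

2.02 m


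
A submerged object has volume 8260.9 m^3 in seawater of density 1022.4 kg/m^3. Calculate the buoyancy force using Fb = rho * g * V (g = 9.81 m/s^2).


Formula: Fb = rho * g * V
Substituting: Fb = 1022.4 * 9.81 * 8260.9
Intermediate: 1022.4 * 9.81 = 10029.744
Result: Fb = 10029.744 * 8260.9 ≈ 82855000 N (5 s.f.)

82855000 N


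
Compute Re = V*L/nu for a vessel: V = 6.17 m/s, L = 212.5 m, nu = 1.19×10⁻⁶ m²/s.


Formula: Re = V * L / nu
Step 1 — V * L = 6.17 * 212.5 = 1311.125 m^2/s
Step 2 — Re = 1311.125 / 1.19e-6 = 1.10e+09

1.10e+09


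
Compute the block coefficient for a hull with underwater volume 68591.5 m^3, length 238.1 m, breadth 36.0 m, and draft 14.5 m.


Formula: Cb = V / (L * B * T)
Step 1 — L * B * T = 238.1 * 36.0 * 14.5 = 124288.2 m^3
Step 2 — Cb = 68591.5 / 124288.2 ≈ 0.55187 (5 s.f.)

0.55187


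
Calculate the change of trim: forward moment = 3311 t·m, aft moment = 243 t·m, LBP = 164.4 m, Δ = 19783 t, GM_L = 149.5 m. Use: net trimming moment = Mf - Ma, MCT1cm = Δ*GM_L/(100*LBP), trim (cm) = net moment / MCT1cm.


Formula: net trimming moment = Mf - Ma; MCT1cm = Δ*GM_L/(100*LBP); trim = net moment / MCT1cm
Step 1 — net trimming moment = 3311 - 243 = 3068 t·m
Step 2 — MCT1cm = 19783 * 149.5 / (100 * 164.4) = 179.9002 t·m/cm
Step 3 — trim = 3068 / 179.9002 ≈ 17.054 cm (5 s.f.)

17.054 cm


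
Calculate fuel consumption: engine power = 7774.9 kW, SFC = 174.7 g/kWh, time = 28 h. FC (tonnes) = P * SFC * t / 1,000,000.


Formula: FC (tonnes) = P * SFC * t / 1,000,000
Step 1 — P * SFC * t = 7774.9 * 174.7 * 28 = 38031700.84 g
Step 2 — FC (tonnes) = 38031700.84 / 1,000,000 ≈ 38.032 tonnes (5 s.f.)

38.032 tonnes


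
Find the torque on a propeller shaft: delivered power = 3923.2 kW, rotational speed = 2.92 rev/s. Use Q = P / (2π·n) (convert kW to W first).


Formula: Q = P_W / (2 * pi * n)
Step 1 — P_W = 3923.2 kW * 1000 = 3923200.0 W
Step 2 — 2 * pi * n = 2 * pi * 2.92 = 18.346901
Step 3 — Q = 3923200.0 / 18.346901 ≈ 213830 N·m (5 s.f.)

213830 N·m


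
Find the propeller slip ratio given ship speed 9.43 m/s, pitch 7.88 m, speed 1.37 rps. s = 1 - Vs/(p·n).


Formula: s = 1 - Vs / (p * n)
Step 1 — p * n = 7.88 * 1.37 = 10.7956
Step 2 — Vs / (p*n) = 9.43 / 10.7956 = 0.873504 (6 d.p.)
Step 3 — s = 1 - 0.873504 = 0.126496

0.126496


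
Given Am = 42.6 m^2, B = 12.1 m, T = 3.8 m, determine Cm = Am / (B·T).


Formula: Cm = Am / (B * T)
Step 1 — B * T = 12.1 * 3.8 = 45.98 m^2
Step 2 — Cm = 42.6 / 45.98 ≈ 0.92649 (5 s.f.)

0.92649


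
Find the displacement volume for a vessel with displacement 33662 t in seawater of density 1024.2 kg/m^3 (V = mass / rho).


Formula: V = mass / rho
Step 1 — convert tonnes to kg: 33662 t * 1000 = 33662000 kg
Step 2 — V = 33662000 / 1024.2 ≈ 32867 m^3 (5 s.f.)

32867 m^3


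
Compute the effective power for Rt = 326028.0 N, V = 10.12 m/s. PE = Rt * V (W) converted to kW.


Formula: PE = Rt * V / 1000 (kW)
Step 1 — PE (W) = 326028.0 * 10.12 = 3299403.36 W
Step 2 — PE (kW) = 3299403.36 / 1000 ≈ 3299.4 kW (5 s.f.)

3299.4 kW


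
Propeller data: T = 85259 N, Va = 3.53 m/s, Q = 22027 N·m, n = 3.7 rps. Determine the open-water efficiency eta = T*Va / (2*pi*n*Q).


Formula: eta = T * Va / (2 * pi * n * Q)
Step 1 — numerator = T * Va = 85259 * 3.53 = 300964.27
Step 2 — 2 * pi * n = 2 * pi * 3.7 = 23.247786
Step 3 — denominator = 23.247786 * 22027 = 512078.98
Step 4 — eta = 300964.27 / 512078.98 ≈ 0.58773 (5 s.f.)

0.58773


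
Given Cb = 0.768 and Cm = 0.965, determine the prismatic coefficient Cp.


Formula: Cp = Cb / Cm
Substituting: Cp = 0.768 / 0.965
Result: Cp ≈ 0.79585 (5 s.f.)

0.79585


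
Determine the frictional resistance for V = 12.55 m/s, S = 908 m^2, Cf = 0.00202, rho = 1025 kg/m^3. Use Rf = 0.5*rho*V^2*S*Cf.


Formula: Rf = 0.5 * rho * V^2 * S * Cf
Step 1 — V^2 = 12.55^2 = 157.5025
Step 2 — 0.5 * rho * V^2 = 0.5 * 1025 * 157.5025 = 80720.03125
Step 3 — Rf = 80720.03125 * 908 * 0.00202 ≈ 148050 N (5 s.f.)

148050 N


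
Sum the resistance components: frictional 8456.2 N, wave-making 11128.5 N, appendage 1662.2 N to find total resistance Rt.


Formula: Rt = Rf + Rw + Ra
Substituting: Rt = 8456.2 + 11128.5 + 1662.2
Result: Rt = 21246.9 N

21246.9 N


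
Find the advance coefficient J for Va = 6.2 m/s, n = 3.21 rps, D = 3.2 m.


Formula: J = Va / (n * D)
Step 1 — n * D = 3.21 * 3.2 = 10.272
Step 2 — J = 6.2 / 10.272 ≈ 0.60358 (5 s.f.)

0.60358


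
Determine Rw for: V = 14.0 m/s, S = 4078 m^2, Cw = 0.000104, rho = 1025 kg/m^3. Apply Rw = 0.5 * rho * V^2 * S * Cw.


Formula: Rw = 0.5 * rho * V^2 * S * Cw
Step 1 — V^2 = 14.0^2 = 196.0
Step 2 — 0.5 * rho * V^2 = 0.5 * 1025 * 196.0 = 100450.0
Step 3 — Rw = 100450.0 * 4078 * 0.000104 ≈ 42602 N (5 s.f.)

42602 N


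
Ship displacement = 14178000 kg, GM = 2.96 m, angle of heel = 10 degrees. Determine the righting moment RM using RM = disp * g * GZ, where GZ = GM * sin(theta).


Formula: GZ = GM * sin(theta); RM = disp * g * GZ
Step 1 — GZ = 2.96 * sin(10°) = 2.96 * 0.173648 = 0.513998 m
Step 2 — RM = 14178000 * 9.81 * 0.513998 ≈ 71490000 N·m (5 s.f.)

71490000 N·m


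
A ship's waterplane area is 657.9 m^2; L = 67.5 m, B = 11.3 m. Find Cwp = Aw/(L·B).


Formula: Cwp = Aw / (L * B)
Step 1 — L * B = 67.5 * 11.3 = 762.75 m^2
Step 2 — Cwp = 657.9 / 762.75 ≈ 0.86254 (5 s.f.)

0.86254
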